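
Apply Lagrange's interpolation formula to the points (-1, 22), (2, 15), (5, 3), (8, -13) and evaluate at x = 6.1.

Lagrange interpolation formula:
P(x) = Σ yᵢ × Lᵢ(x)
where Lᵢ(x) = Π_{j≠i} (x - xⱼ)/(xᵢ - xⱼ)

L_0(6.1) = (6.1 - 2)/(-1 - 2) × (6.1 - 5)/(-1 - 5) × (6.1 - 8)/(-1 - 8) = 0.052895
L_1(6.1) = (6.1 - (-1))/(2 - (-1)) × (6.1 - 5)/(2 - 5) × (6.1 - 8)/(2 - 8) = -0.274796
L_2(6.1) = (6.1 - (-1))/(5 - (-1)) × (6.1 - 2)/(5 - 2) × (6.1 - 8)/(5 - 8) = 1.024241
L_3(6.1) = (6.1 - (-1))/(8 - (-1)) × (6.1 - 2)/(8 - 2) × (6.1 - 5)/(8 - 5) = 0.197660

P(6.1) = 22×L_0(6.1) + 15×L_1(6.1) + 3×L_2(6.1) + (-13)×L_3(6.1)
P(6.1) = -2.455117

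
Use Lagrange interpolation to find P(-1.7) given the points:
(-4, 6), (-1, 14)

Lagrange interpolation formula:
P(x) = Σ yᵢ × Lᵢ(x)
where Lᵢ(x) = Π_{j≠i} (x - xⱼ)/(xᵢ - xⱼ)

L_0(-1.7) = (-1.7 - (-1))/(-4 - (-1)) = 0.233333
L_1(-1.7) = (-1.7 - (-4))/(-1 - (-4)) = 0.766667

P(-1.7) = 6×L_0(-1.7) + 14×L_1(-1.7)
P(-1.7) = 12.133333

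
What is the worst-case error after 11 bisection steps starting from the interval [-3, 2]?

Bisection error bound: |error| ≤ (b-a)/2^n
|error| ≤ (2 - (-3))/2^11 = 5/2^11
|error| ≤ 0.0024414062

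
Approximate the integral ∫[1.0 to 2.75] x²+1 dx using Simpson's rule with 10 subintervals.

f(x) = x²+1
a = 1.0, b = 2.75, n = 10
h = (b - a)/n = 0.175000

Simpson's rule: (h/3)[f(x₀) + 4f(x₁) + 2f(x₂) + ... + f(xₙ)]

x_0 = 1.0000, f(x_0) = 2.000000, coefficient = 1
x_1 = 1.1750, f(x_1) = 2.380625, coefficient = 4
x_2 = 1.3500, f(x_2) = 2.822500, coefficient = 2
x_3 = 1.5250, f(x_3) = 3.325625, coefficient = 4
x_4 = 1.7000, f(x_4) = 3.890000, coefficient = 2
x_5 = 1.8750, f(x_5) = 4.515625, coefficient = 4
x_6 = 2.0500, f(x_6) = 5.202500, coefficient = 2
x_7 = 2.2250, f(x_7) = 5.950625, coefficient = 4
x_8 = 2.4000, f(x_8) = 6.760000, coefficient = 2
x_9 = 2.5750, f(x_9) = 7.630625, coefficient = 4
x_10 = 2.7500, f(x_10) = 8.562500, coefficient = 1

I ≈ (0.175000/3) × 143.125000 = 8.348958
Exact value: 8.348958
Error: 0.000000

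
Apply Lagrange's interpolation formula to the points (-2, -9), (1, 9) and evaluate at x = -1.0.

Lagrange interpolation formula:
P(x) = Σ yᵢ × Lᵢ(x)
where Lᵢ(x) = Π_{j≠i} (x - xⱼ)/(xᵢ - xⱼ)

L_0(-1.0) = (-1.0 - 1)/(-2 - 1) = 0.666667
L_1(-1.0) = (-1.0 - (-2))/(1 - (-2)) = 0.333333

P(-1.0) = (-9)×L_0(-1.0) + 9×L_1(-1.0)
P(-1.0) = -3.000000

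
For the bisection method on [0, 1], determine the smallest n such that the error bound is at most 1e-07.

We need (b-a)/2^n ≤ 1e-07
(1 - 0)/2^n ≤ 1e-07
1/2^n ≤ 1e-07
2^n ≥ 10000000
n ≥ log₂(10000000) = 23.25
n ≥ 24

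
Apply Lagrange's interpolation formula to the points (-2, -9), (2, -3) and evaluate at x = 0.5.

Lagrange interpolation formula:
P(x) = Σ yᵢ × Lᵢ(x)
where Lᵢ(x) = Π_{j≠i} (x - xⱼ)/(xᵢ - xⱼ)

L_0(0.5) = (0.5 - 2)/(-2 - 2) = 0.375000
L_1(0.5) = (0.5 - (-2))/(2 - (-2)) = 0.625000

P(0.5) = (-9)×L_0(0.5) + (-3)×L_1(0.5)
P(0.5) = -5.250000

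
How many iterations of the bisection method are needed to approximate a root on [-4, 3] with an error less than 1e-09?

We need (b-a)/2^n ≤ 1e-09
(3 - (-4))/2^n ≤ 1e-09
7/2^n ≤ 1e-09
2^n ≥ 7000000000
n ≥ log₂(7000000000) = 32.70
n ≥ 33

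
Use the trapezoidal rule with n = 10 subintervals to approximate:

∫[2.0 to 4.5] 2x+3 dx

f(x) = 2x+3
a = 2.0, b = 4.5, n = 10
h = (b - a)/n = 0.250000

Trapezoidal rule: (h/2)[f(x₀) + 2f(x₁) + 2f(x₂) + ... + f(xₙ)]

x_0 = 2.0000, f(x_0) = 7.000000, coefficient = 1
x_1 = 2.2500, f(x_1) = 7.500000, coefficient = 2
x_2 = 2.5000, f(x_2) = 8.000000, coefficient = 2
x_3 = 2.7500, f(x_3) = 8.500000, coefficient = 2
x_4 = 3.0000, f(x_4) = 9.000000, coefficient = 2
x_5 = 3.2500, f(x_5) = 9.500000, coefficient = 2
x_6 = 3.5000, f(x_6) = 10.000000, coefficient = 2
x_7 = 3.7500, f(x_7) = 10.500000, coefficient = 2
x_8 = 4.0000, f(x_8) = 11.000000, coefficient = 2
x_9 = 4.2500, f(x_9) = 11.500000, coefficient = 2
x_10 = 4.5000, f(x_10) = 12.000000, coefficient = 1

I ≈ (0.250000/2) × 190.000000 = 23.750000
Exact value: 23.750000
Error: 0.000000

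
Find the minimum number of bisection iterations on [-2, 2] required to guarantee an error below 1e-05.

We need (b-a)/2^n ≤ 1e-05
(2 - (-2))/2^n ≤ 1e-05
4/2^n ≤ 1e-05
2^n ≥ 400000
n ≥ log₂(400000) = 18.61
n ≥ 19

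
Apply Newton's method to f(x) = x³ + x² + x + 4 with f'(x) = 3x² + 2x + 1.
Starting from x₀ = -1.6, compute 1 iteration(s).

f(x) = x³ + x² + x + 4
f'(x) = 3x² + 2x + 1
x₀ = -1.6

Newton-Raphson formula: x_{n+1} = x_n - f(x_n)/f'(x_n)

Iteration 1:
  f(-1.600000) = 0.864000
  f'(-1.600000) = 5.480000
  x_1 = -1.600000 - 0.864000/5.480000 = -1.757664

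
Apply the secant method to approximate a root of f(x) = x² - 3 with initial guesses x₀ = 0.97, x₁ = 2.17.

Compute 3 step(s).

f(x) = x² - 3
x₀ = 0.97, x₁ = 2.17

Secant formula: x_{n+1} = x_n - f(x_n)(x_n - x_{n-1})/(f(x_n) - f(x_{n-1}))

Iteration 1:
  f(0.970000) = -2.059100
  f(2.170000) = 1.708900
  x_2 = 2.170000 - 1.708900×(2.170000 - 0.970000)/(1.708900 - (-2.059100))
       = 1.625764
Iteration 2:
  f(2.170000) = 1.708900
  f(1.625764) = -0.356890
  x_3 = 1.625764 - (-0.356890)×(1.625764 - 2.170000)/(-0.356890 - 1.708900)
       = 1.719788
Iteration 3:
  f(1.625764) = -0.356890
  f(1.719788) = -0.042330
  x_4 = 1.719788 - (-0.042330)×(1.719788 - 1.625764)/(-0.042330 - (-0.356890))
       = 1.732440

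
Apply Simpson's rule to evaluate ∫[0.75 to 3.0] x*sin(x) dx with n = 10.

f(x) = x*sin(x)
a = 0.75, b = 3.0, n = 10
h = (b - a)/n = 0.225000

Simpson's rule: (h/3)[f(x₀) + 4f(x₁) + 2f(x₂) + ... + f(xₙ)]

x_0 = 0.7500, f(x_0) = 0.511229, coefficient = 1
x_1 = 0.9750, f(x_1) = 0.807009, coefficient = 4
x_2 = 1.2000, f(x_2) = 1.118447, coefficient = 2
x_3 = 1.4250, f(x_3) = 1.409882, coefficient = 4
x_4 = 1.6500, f(x_4) = 1.644827, coefficient = 2
x_5 = 1.8750, f(x_5) = 1.788911, coefficient = 4
x_6 = 2.1000, f(x_6) = 1.812740, coefficient = 2
x_7 = 2.3250, f(x_7) = 1.694500, coefficient = 4
x_8 = 2.5500, f(x_8) = 1.422093, coefficient = 2
x_9 = 2.7750, f(x_9) = 0.994662, coefficient = 4
x_10 = 3.0000, f(x_10) = 0.423360, coefficient = 1

I ≈ (0.225000/3) × 39.710655 = 2.978299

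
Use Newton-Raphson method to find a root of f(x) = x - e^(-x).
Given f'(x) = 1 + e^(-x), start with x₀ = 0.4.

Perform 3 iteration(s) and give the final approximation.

f(x) = x - e^(-x)
f'(x) = 1 + e^(-x)
x₀ = 0.4

Newton-Raphson formula: x_{n+1} = x_n - f(x_n)/f'(x_n)

Iteration 1:
  f(0.400000) = -0.270320
  f'(0.400000) = 1.670320
  x_1 = 0.400000 - (-0.270320)/1.670320 = 0.561837
Iteration 2:
  f(0.561837) = -0.008323
  f'(0.561837) = 1.570161
  x_2 = 0.561837 - (-0.008323)/1.570161 = 0.567138
Iteration 3:
  f(0.567138) = -0.000008
  f'(0.567138) = 1.567146
  x_3 = 0.567138 - (-0.000008)/1.567146 = 0.567143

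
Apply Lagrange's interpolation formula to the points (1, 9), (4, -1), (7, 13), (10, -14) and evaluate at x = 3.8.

Lagrange interpolation formula:
P(x) = Σ yᵢ × Lᵢ(x)
where Lᵢ(x) = Π_{j≠i} (x - xⱼ)/(xᵢ - xⱼ)

L_0(3.8) = (3.8 - 4)/(1 - 4) × (3.8 - 7)/(1 - 7) × (3.8 - 10)/(1 - 10) = 0.024494
L_1(3.8) = (3.8 - 1)/(4 - 1) × (3.8 - 7)/(4 - 7) × (3.8 - 10)/(4 - 10) = 1.028741
L_2(3.8) = (3.8 - 1)/(7 - 1) × (3.8 - 4)/(7 - 4) × (3.8 - 10)/(7 - 10) = -0.064296
L_3(3.8) = (3.8 - 1)/(10 - 1) × (3.8 - 4)/(10 - 4) × (3.8 - 7)/(10 - 7) = 0.011062

P(3.8) = 9×L_0(3.8) + (-1)×L_1(3.8) + 13×L_2(3.8) + (-14)×L_3(3.8)
P(3.8) = -1.799012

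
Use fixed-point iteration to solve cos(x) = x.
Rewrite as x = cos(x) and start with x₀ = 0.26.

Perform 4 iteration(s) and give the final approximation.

Equation: cos(x) = x
Fixed-point form: x = cos(x)
x₀ = 0.26

x_1 = g(0.260000) = 0.966390
x_2 = g(0.966390) = 0.568274
x_3 = g(0.568274) = 0.842831
x_4 = g(0.842831) = 0.665352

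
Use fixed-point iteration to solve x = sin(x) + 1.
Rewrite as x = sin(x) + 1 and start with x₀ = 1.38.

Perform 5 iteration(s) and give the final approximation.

Equation: x = sin(x) + 1
Fixed-point form: x = sin(x) + 1
x₀ = 1.38

x_1 = g(1.380000) = 1.981854
x_2 = g(1.981854) = 1.916699
x_3 = g(1.916699) = 1.940770
x_4 = g(1.940770) = 1.932337
x_5 = g(1.932337) = 1.935353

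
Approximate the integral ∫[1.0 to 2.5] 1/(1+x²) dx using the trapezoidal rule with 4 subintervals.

f(x) = 1/(1+x²)
a = 1.0, b = 2.5, n = 4
h = (b - a)/n = 0.375000

Trapezoidal rule: (h/2)[f(x₀) + 2f(x₁) + 2f(x₂) + ... + f(xₙ)]

x_0 = 1.0000, f(x_0) = 0.500000, coefficient = 1
x_1 = 1.3750, f(x_1) = 0.345946, coefficient = 2
x_2 = 1.7500, f(x_2) = 0.246154, coefficient = 2
x_3 = 2.1250, f(x_3) = 0.181303, coefficient = 2
x_4 = 2.5000, f(x_4) = 0.137931, coefficient = 1

I ≈ (0.375000/2) × 2.184737 = 0.409638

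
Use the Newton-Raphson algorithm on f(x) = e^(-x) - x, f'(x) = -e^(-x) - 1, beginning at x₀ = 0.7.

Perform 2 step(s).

f(x) = e^(-x) - x
f'(x) = -e^(-x) - 1
x₀ = 0.7

Newton-Raphson formula: x_{n+1} = x_n - f(x_n)/f'(x_n)

Iteration 1:
  f(0.700000) = -0.203415
  f'(0.700000) = -1.496585
  x_1 = 0.700000 - (-0.203415)/(-1.496585) = 0.564081
Iteration 2:
  f(0.564081) = 0.004802
  f'(0.564081) = -1.568883
  x_2 = 0.564081 - 0.004802/(-1.568883) = 0.567142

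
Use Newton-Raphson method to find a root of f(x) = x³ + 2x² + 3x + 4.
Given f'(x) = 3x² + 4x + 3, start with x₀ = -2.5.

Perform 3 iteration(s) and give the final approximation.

f(x) = x³ + 2x² + 3x + 4
f'(x) = 3x² + 4x + 3
x₀ = -2.5

Newton-Raphson formula: x_{n+1} = x_n - f(x_n)/f'(x_n)

Iteration 1:
  f(-2.500000) = -6.625000
  f'(-2.500000) = 11.750000
  x_1 = -2.500000 - (-6.625000)/11.750000 = -1.936170
Iteration 2:
  f(-1.936170) = -1.569228
  f'(-1.936170) = 6.501584
  x_2 = -1.936170 - (-1.569228)/6.501584 = -1.694809
Iteration 3:
  f(-1.694809) = -0.207805
  f'(-1.694809) = 4.837898
  x_3 = -1.694809 - (-0.207805)/4.837898 = -1.651856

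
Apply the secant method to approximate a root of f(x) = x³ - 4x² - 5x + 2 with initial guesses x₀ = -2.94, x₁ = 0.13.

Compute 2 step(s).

f(x) = x³ - 4x² - 5x + 2
x₀ = -2.94, x₁ = 0.13

Secant formula: x_{n+1} = x_n - f(x_n)(x_n - x_{n-1})/(f(x_n) - f(x_{n-1}))

Iteration 1:
  f(-2.940000) = -43.286584
  f(0.130000) = 1.284597
  x_2 = 0.130000 - 1.284597×(0.130000 - (-2.940000))/(1.284597 - (-43.286584))
       = 0.041519
Iteration 2:
  f(0.130000) = 1.284597
  f(0.041519) = 1.785582
  x_3 = 0.041519 - 1.785582×(0.041519 - 0.130000)/(1.785582 - 1.284597)
       = 0.356878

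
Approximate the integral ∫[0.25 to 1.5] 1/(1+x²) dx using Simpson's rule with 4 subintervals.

f(x) = 1/(1+x²)
a = 0.25, b = 1.5, n = 4
h = (b - a)/n = 0.312500

Simpson's rule: (h/3)[f(x₀) + 4f(x₁) + 2f(x₂) + ... + f(xₙ)]

x_0 = 0.2500, f(x_0) = 0.941176, coefficient = 1
x_1 = 0.5625, f(x_1) = 0.759644, coefficient = 4
x_2 = 0.8750, f(x_2) = 0.566372, coefficient = 2
x_3 = 1.1875, f(x_3) = 0.414911, coefficient = 4
x_4 = 1.5000, f(x_4) = 0.307692, coefficient = 1

I ≈ (0.312500/3) × 7.079831 = 0.737482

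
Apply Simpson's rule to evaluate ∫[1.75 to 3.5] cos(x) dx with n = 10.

f(x) = cos(x)
a = 1.75, b = 3.5, n = 10
h = (b - a)/n = 0.175000

Simpson's rule: (h/3)[f(x₀) + 4f(x₁) + 2f(x₂) + ... + f(xₙ)]

x_0 = 1.7500, f(x_0) = -0.178246, coefficient = 1
x_1 = 1.9250, f(x_1) = -0.346844, coefficient = 4
x_2 = 2.1000, f(x_2) = -0.504846, coefficient = 2
x_3 = 2.2750, f(x_3) = -0.647427, coefficient = 4
x_4 = 2.4500, f(x_4) = -0.770231, coefficient = 2
x_5 = 2.6250, f(x_5) = -0.869507, coefficient = 4
x_6 = 2.8000, f(x_6) = -0.942222, coefficient = 2
x_7 = 2.9750, f(x_7) = -0.986156, coefficient = 4
x_8 = 3.1500, f(x_8) = -0.999965, coefficient = 2
x_9 = 3.3250, f(x_9) = -0.983228, coefficient = 4
x_10 = 3.5000, f(x_10) = -0.936457, coefficient = 1

I ≈ (0.175000/3) × -22.881877 = -1.334776
Exact value: -1.334769
Error: 0.000007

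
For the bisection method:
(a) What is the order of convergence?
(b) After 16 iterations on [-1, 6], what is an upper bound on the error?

(a) Bisection has linear (order 1) convergence; the error is halved each step.

(b) Error bound = (b-a)/2^n = (6 - (-1))/2^{16}
    = 7/2^{16}

(a) 1 (linear); (b) error ≤ 1.07e-04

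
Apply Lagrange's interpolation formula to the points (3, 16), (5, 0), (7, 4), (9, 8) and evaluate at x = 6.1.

Lagrange interpolation formula:
P(x) = Σ yᵢ × Lᵢ(x)
where Lᵢ(x) = Π_{j≠i} (x - xⱼ)/(xᵢ - xⱼ)

L_0(6.1) = (6.1 - 5)/(3 - 5) × (6.1 - 7)/(3 - 7) × (6.1 - 9)/(3 - 9) = -0.059813
L_1(6.1) = (6.1 - 3)/(5 - 3) × (6.1 - 7)/(5 - 7) × (6.1 - 9)/(5 - 9) = 0.505688
L_2(6.1) = (6.1 - 3)/(7 - 3) × (6.1 - 5)/(7 - 5) × (6.1 - 9)/(7 - 9) = 0.618062
L_3(6.1) = (6.1 - 3)/(9 - 3) × (6.1 - 5)/(9 - 5) × (6.1 - 7)/(9 - 7) = -0.063938

P(6.1) = 16×L_0(6.1) + 0×L_1(6.1) + 4×L_2(6.1) + 8×L_3(6.1)
P(6.1) = 1.003750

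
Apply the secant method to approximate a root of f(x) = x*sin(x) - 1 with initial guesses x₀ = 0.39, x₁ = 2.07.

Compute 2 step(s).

f(x) = x*sin(x) - 1
x₀ = 0.39, x₁ = 2.07

Secant formula: x_{n+1} = x_n - f(x_n)(x_n - x_{n-1})/(f(x_n) - f(x_{n-1}))

Iteration 1:
  f(0.390000) = -0.851727
  f(2.070000) = 0.817386
  x_2 = 2.070000 - 0.817386×(2.070000 - 0.390000)/(0.817386 - (-0.851727))
       = 1.247282
Iteration 2:
  f(2.070000) = 0.817386
  f(1.247282) = 0.182579
  x_3 = 1.247282 - 0.182579×(1.247282 - 2.070000)/(0.182579 - 0.817386)
       = 1.010658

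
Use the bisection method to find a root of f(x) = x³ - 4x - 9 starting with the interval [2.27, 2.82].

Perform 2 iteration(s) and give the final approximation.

f(x) = x³ - 4x - 9
Initial interval: [2.27, 2.82]

Iteration 1:
  c_1 = (2.270000 + 2.820000)/2 = 2.545000
  f(c_1) = f(2.545000) = -2.695971
  f(a) × f(c) ≥ 0, new interval: [2.545000, 2.820000]
Iteration 2:
  c_2 = (2.545000 + 2.820000)/2 = 2.682500
  f(c_2) = f(2.682500) = -0.427250
  f(a) × f(c) ≥ 0, new interval: [2.682500, 2.820000]

After 2 iteration(s), the approximation is c_2 = 2.682500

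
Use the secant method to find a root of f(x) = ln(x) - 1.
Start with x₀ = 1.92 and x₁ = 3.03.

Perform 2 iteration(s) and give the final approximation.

f(x) = ln(x) - 1
x₀ = 1.92, x₁ = 3.03

Secant formula: x_{n+1} = x_n - f(x_n)(x_n - x_{n-1})/(f(x_n) - f(x_{n-1}))

Iteration 1:
  f(1.920000) = -0.347675
  f(3.030000) = 0.108563
  x_2 = 3.030000 - 0.108563×(3.030000 - 1.920000)/(0.108563 - (-0.347675))
       = 2.765873
Iteration 2:
  f(3.030000) = 0.108563
  f(2.765873) = 0.017356
  x_3 = 2.765873 - 0.017356×(2.765873 - 3.030000)/(0.017356 - 0.108563)
       = 2.715610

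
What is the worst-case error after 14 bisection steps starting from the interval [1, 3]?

Bisection error bound: |error| ≤ (b-a)/2^n
|error| ≤ (3 - 1)/2^14 = 2/2^14
|error| ≤ 0.0001220703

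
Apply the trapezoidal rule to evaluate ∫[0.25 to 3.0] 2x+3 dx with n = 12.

f(x) = 2x+3
a = 0.25, b = 3.0, n = 12
h = (b - a)/n = 0.229167

Trapezoidal rule: (h/2)[f(x₀) + 2f(x₁) + 2f(x₂) + ... + f(xₙ)]

x_0 = 0.2500, f(x_0) = 3.500000, coefficient = 1
x_1 = 0.4792, f(x_1) = 3.958333, coefficient = 2
x_2 = 0.7083, f(x_2) = 4.416667, coefficient = 2
x_3 = 0.9375, f(x_3) = 4.875000, coefficient = 2
x_4 = 1.1667, f(x_4) = 5.333333, coefficient = 2
x_5 = 1.3958, f(x_5) = 5.791667, coefficient = 2
x_6 = 1.6250, f(x_6) = 6.250000, coefficient = 2
x_7 = 1.8542, f(x_7) = 6.708333, coefficient = 2
x_8 = 2.0833, f(x_8) = 7.166667, coefficient = 2
x_9 = 2.3125, f(x_9) = 7.625000, coefficient = 2
x_10 = 2.5417, f(x_10) = 8.083333, coefficient = 2
x_11 = 2.7708, f(x_11) = 8.541667, coefficient = 2
x_12 = 3.0000, f(x_12) = 9.000000, coefficient = 1

I ≈ (0.229167/2) × 150.000000 = 17.187500
Exact value: 17.187500
Error: 0.000000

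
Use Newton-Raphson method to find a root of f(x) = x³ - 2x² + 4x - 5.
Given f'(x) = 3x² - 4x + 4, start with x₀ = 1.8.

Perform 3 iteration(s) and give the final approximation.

f(x) = x³ - 2x² + 4x - 5
f'(x) = 3x² - 4x + 4
x₀ = 1.8

Newton-Raphson formula: x_{n+1} = x_n - f(x_n)/f'(x_n)

Iteration 1:
  f(1.800000) = 1.552000
  f'(1.800000) = 6.520000
  x_1 = 1.800000 - 1.552000/6.520000 = 1.561963
Iteration 2:
  f(1.561963) = 0.179162
  f'(1.561963) = 5.071334
  x_2 = 1.561963 - 0.179162/5.071334 = 1.526635
Iteration 3:
  f(1.526635) = 0.003308
  f'(1.526635) = 4.885303
  x_3 = 1.526635 - 0.003308/4.885303 = 1.525958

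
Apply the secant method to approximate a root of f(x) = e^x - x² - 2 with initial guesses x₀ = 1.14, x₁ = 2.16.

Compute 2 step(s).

f(x) = e^x - x² - 2
x₀ = 1.14, x₁ = 2.16

Secant formula: x_{n+1} = x_n - f(x_n)(x_n - x_{n-1})/(f(x_n) - f(x_{n-1}))

Iteration 1:
  f(1.140000) = -0.172832
  f(2.160000) = 2.005538
  x_2 = 2.160000 - 2.005538×(2.160000 - 1.140000)/(2.005538 - (-0.172832))
       = 1.220927
Iteration 2:
  f(2.160000) = 2.005538
  f(1.220927) = -0.100334
  x_3 = 1.220927 - (-0.100334)×(1.220927 - 2.160000)/(-0.100334 - 2.005538)
       = 1.265669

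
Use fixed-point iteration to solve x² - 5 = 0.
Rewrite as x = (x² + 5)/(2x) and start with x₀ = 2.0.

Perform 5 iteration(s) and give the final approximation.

Equation: x² - 5 = 0
Fixed-point form: x = (x² + 5)/(2x)
x₀ = 2.0

x_1 = g(2.000000) = 2.250000
x_2 = g(2.250000) = 2.236111
x_3 = g(2.236111) = 2.236068
x_4 = g(2.236068) = 2.236068
x_5 = g(2.236068) = 2.236068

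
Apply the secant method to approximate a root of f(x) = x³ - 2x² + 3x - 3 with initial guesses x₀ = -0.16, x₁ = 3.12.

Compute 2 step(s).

f(x) = x³ - 2x² + 3x - 3
x₀ = -0.16, x₁ = 3.12

Secant formula: x_{n+1} = x_n - f(x_n)(x_n - x_{n-1})/(f(x_n) - f(x_{n-1}))

Iteration 1:
  f(-0.160000) = -3.535296
  f(3.120000) = 17.262528
  x_2 = 3.120000 - 17.262528×(3.120000 - (-0.160000))/(17.262528 - (-3.535296))
       = 0.397547
Iteration 2:
  f(3.120000) = 17.262528
  f(0.397547) = -2.060616
  x_3 = 0.397547 - (-2.060616)×(0.397547 - 3.120000)/(-2.060616 - 17.262528)
       = 0.687869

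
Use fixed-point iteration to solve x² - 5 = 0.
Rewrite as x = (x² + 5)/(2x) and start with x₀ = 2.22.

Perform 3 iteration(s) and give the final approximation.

Equation: x² - 5 = 0
Fixed-point form: x = (x² + 5)/(2x)
x₀ = 2.22

x_1 = g(2.220000) = 2.236126
x_2 = g(2.236126) = 2.236068
x_3 = g(2.236068) = 2.236068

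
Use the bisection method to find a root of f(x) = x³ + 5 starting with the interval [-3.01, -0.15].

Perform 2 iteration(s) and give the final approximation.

f(x) = x³ + 5
Initial interval: [-3.01, -0.15]

Iteration 1:
  c_1 = (-3.010000 + (-0.150000))/2 = -1.580000
  f(c_1) = f(-1.580000) = 1.055688
  f(a) × f(c) < 0, new interval: [-3.010000, -1.580000]
Iteration 2:
  c_2 = (-3.010000 + (-1.580000))/2 = -2.295000
  f(c_2) = f(-2.295000) = -7.087822
  f(a) × f(c) ≥ 0, new interval: [-2.295000, -1.580000]

After 2 iteration(s), the approximation is c_2 = -2.295000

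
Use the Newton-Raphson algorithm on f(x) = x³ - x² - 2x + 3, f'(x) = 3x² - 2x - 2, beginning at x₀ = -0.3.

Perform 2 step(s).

f(x) = x³ - x² - 2x + 3
f'(x) = 3x² - 2x - 2
x₀ = -0.3

Newton-Raphson formula: x_{n+1} = x_n - f(x_n)/f'(x_n)

Iteration 1:
  f(-0.300000) = 3.483000
  f'(-0.300000) = -1.130000
  x_1 = -0.300000 - 3.483000/(-1.130000) = 2.782301
Iteration 2:
  f(2.782301) = 11.232543
  f'(2.782301) = 15.658993
  x_2 = 2.782301 - 11.232543/15.658993 = 2.064979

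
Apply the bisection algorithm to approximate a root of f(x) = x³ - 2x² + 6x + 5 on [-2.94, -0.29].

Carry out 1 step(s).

f(x) = x³ - 2x² + 6x + 5
Initial interval: [-2.94, -0.29]

Iteration 1:
  c_1 = (-2.940000 + (-0.290000))/2 = -1.615000
  f(c_1) = f(-1.615000) = -14.118733
  f(a) × f(c) ≥ 0, new interval: [-1.615000, -0.290000]

After 1 iteration(s), the approximation is c_1 = -1.615000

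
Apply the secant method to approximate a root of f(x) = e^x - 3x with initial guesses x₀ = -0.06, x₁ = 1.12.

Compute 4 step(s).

f(x) = e^x - 3x
x₀ = -0.06, x₁ = 1.12

Secant formula: x_{n+1} = x_n - f(x_n)(x_n - x_{n-1})/(f(x_n) - f(x_{n-1}))

Iteration 1:
  f(-0.060000) = 1.121765
  f(1.120000) = -0.295146
  x_2 = 1.120000 - (-0.295146)×(1.120000 - (-0.060000))/(-0.295146 - 1.121765)
       = 0.874203
Iteration 2:
  f(1.120000) = -0.295146
  f(0.874203) = -0.225645
  x_3 = 0.874203 - (-0.225645)×(0.874203 - 1.120000)/(-0.225645 - (-0.295146))
       = 0.076187
Iteration 3:
  f(0.874203) = -0.225645
  f(0.076187) = 0.850604
  x_4 = 0.076187 - 0.850604×(0.076187 - 0.874203)/(0.850604 - (-0.225645))
       = 0.706892
Iteration 4:
  f(0.076187) = 0.850604
  f(0.706892) = -0.092997
  x_5 = 0.706892 - (-0.092997)×(0.706892 - 0.076187)/(-0.092997 - 0.850604)
       = 0.644733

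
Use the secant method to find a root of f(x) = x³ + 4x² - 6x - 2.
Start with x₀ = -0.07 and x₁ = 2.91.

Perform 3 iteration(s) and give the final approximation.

f(x) = x³ + 4x² - 6x - 2
x₀ = -0.07, x₁ = 2.91

Secant formula: x_{n+1} = x_n - f(x_n)(x_n - x_{n-1})/(f(x_n) - f(x_{n-1}))

Iteration 1:
  f(-0.070000) = -1.560743
  f(2.910000) = 39.054571
  x_2 = 2.910000 - 39.054571×(2.910000 - (-0.070000))/(39.054571 - (-1.560743))
       = 0.044514
Iteration 2:
  f(2.910000) = 39.054571
  f(0.044514) = -2.259069
  x_3 = 0.044514 - (-2.259069)×(0.044514 - 2.910000)/(-2.259069 - 39.054571)
       = 0.201201
Iteration 3:
  f(0.044514) = -2.259069
  f(0.201201) = -3.037135
  x_4 = 0.201201 - (-3.037135)×(0.201201 - 0.044514)/(-3.037135 - (-2.259069))
       = -0.410419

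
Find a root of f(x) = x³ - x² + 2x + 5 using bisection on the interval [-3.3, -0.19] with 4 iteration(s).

f(x) = x³ - x² + 2x + 5
Initial interval: [-3.3, -0.19]

Iteration 1:
  c_1 = (-3.300000 + (-0.190000))/2 = -1.745000
  f(c_1) = f(-1.745000) = -6.848594
  f(a) × f(c) ≥ 0, new interval: [-1.745000, -0.190000]
Iteration 2:
  c_2 = (-1.745000 + (-0.190000))/2 = -0.967500
  f(c_2) = f(-0.967500) = 1.223309
  f(a) × f(c) < 0, new interval: [-1.745000, -0.967500]
Iteration 3:
  c_3 = (-1.745000 + (-0.967500))/2 = -1.356250
  f(c_3) = f(-1.356250) = -2.046619
  f(a) × f(c) ≥ 0, new interval: [-1.356250, -0.967500]
Iteration 4:
  c_4 = (-1.356250 + (-0.967500))/2 = -1.161875
  f(c_4) = f(-1.161875) = -0.242181
  f(a) × f(c) ≥ 0, new interval: [-1.161875, -0.967500]

After 4 iteration(s), the approximation is c_4 = -1.161875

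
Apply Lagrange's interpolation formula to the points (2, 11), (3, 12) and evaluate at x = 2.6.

Lagrange interpolation formula:
P(x) = Σ yᵢ × Lᵢ(x)
where Lᵢ(x) = Π_{j≠i} (x - xⱼ)/(xᵢ - xⱼ)

L_0(2.6) = (2.6 - 3)/(2 - 3) = 0.400000
L_1(2.6) = (2.6 - 2)/(3 - 2) = 0.600000

P(2.6) = 11×L_0(2.6) + 12×L_1(2.6)
P(2.6) = 11.600000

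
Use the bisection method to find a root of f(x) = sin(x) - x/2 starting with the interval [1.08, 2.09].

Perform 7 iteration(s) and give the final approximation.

f(x) = sin(x) - x/2
Initial interval: [1.08, 2.09]

Iteration 1:
  c_1 = (1.080000 + 2.090000)/2 = 1.585000
  f(c_1) = f(1.585000) = 0.207399
  f(a) × f(c) ≥ 0, new interval: [1.585000, 2.090000]
Iteration 2:
  c_2 = (1.585000 + 2.090000)/2 = 1.837500
  f(c_2) = f(1.837500) = 0.045895
  f(a) × f(c) ≥ 0, new interval: [1.837500, 2.090000]
Iteration 3:
  c_3 = (1.837500 + 2.090000)/2 = 1.963750
  f(c_3) = f(1.963750) = -0.058093
  f(a) × f(c) < 0, new interval: [1.837500, 1.963750]
Iteration 4:
  c_4 = (1.837500 + 1.963750)/2 = 1.900625
  f(c_4) = f(1.900625) = -0.004215
  f(a) × f(c) < 0, new interval: [1.837500, 1.900625]
Iteration 5:
  c_5 = (1.837500 + 1.900625)/2 = 1.869062
  f(c_5) = f(1.869062) = 0.021316
  f(a) × f(c) ≥ 0, new interval: [1.869062, 1.900625]
Iteration 6:
  c_6 = (1.869062 + 1.900625)/2 = 1.884844
  f(c_6) = f(1.884844) = 0.008669
  f(a) × f(c) ≥ 0, new interval: [1.884844, 1.900625]
Iteration 7:
  c_7 = (1.884844 + 1.900625)/2 = 1.892734
  f(c_7) = f(1.892734) = 0.002257
  f(a) × f(c) ≥ 0, new interval: [1.892734, 1.900625]

After 7 iteration(s), the approximation is c_7 = 1.892734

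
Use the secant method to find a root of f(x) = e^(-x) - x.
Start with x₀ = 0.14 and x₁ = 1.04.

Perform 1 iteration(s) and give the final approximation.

f(x) = e^(-x) - x
x₀ = 0.14, x₁ = 1.04

Secant formula: x_{n+1} = x_n - f(x_n)(x_n - x_{n-1})/(f(x_n) - f(x_{n-1}))

Iteration 1:
  f(0.140000) = 0.729358
  f(1.040000) = -0.686545
  x_2 = 1.040000 - (-0.686545)×(1.040000 - 0.140000)/(-0.686545 - 0.729358)
       = 0.603607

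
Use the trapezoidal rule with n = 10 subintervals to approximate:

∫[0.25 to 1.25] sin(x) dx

f(x) = sin(x)
a = 0.25, b = 1.25, n = 10
h = (b - a)/n = 0.100000

Trapezoidal rule: (h/2)[f(x₀) + 2f(x₁) + 2f(x₂) + ... + f(xₙ)]

x_0 = 0.2500, f(x_0) = 0.247404, coefficient = 1
x_1 = 0.3500, f(x_1) = 0.342898, coefficient = 2
x_2 = 0.4500, f(x_2) = 0.434966, coefficient = 2
x_3 = 0.5500, f(x_3) = 0.522687, coefficient = 2
x_4 = 0.6500, f(x_4) = 0.605186, coefficient = 2
x_5 = 0.7500, f(x_5) = 0.681639, coefficient = 2
x_6 = 0.8500, f(x_6) = 0.751280, coefficient = 2
x_7 = 0.9500, f(x_7) = 0.813416, coefficient = 2
x_8 = 1.0500, f(x_8) = 0.867423, coefficient = 2
x_9 = 1.1500, f(x_9) = 0.912764, coefficient = 2
x_10 = 1.2500, f(x_10) = 0.948985, coefficient = 1

I ≈ (0.100000/2) × 13.060906 = 0.653045
Exact value: 0.653590
Error: 0.000545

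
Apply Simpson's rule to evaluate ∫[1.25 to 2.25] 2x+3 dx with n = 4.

f(x) = 2x+3
a = 1.25, b = 2.25, n = 4
h = (b - a)/n = 0.250000

Simpson's rule: (h/3)[f(x₀) + 4f(x₁) + 2f(x₂) + ... + f(xₙ)]

x_0 = 1.2500, f(x_0) = 5.500000, coefficient = 1
x_1 = 1.5000, f(x_1) = 6.000000, coefficient = 4
x_2 = 1.7500, f(x_2) = 6.500000, coefficient = 2
x_3 = 2.0000, f(x_3) = 7.000000, coefficient = 4
x_4 = 2.2500, f(x_4) = 7.500000, coefficient = 1

I ≈ (0.250000/3) × 78.000000 = 6.500000
Exact value: 6.500000
Error: 0.000000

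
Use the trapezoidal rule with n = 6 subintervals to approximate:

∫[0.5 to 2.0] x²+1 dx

f(x) = x²+1
a = 0.5, b = 2.0, n = 6
h = (b - a)/n = 0.250000

Trapezoidal rule: (h/2)[f(x₀) + 2f(x₁) + 2f(x₂) + ... + f(xₙ)]

x_0 = 0.5000, f(x_0) = 1.250000, coefficient = 1
x_1 = 0.7500, f(x_1) = 1.562500, coefficient = 2
x_2 = 1.0000, f(x_2) = 2.000000, coefficient = 2
x_3 = 1.2500, f(x_3) = 2.562500, coefficient = 2
x_4 = 1.5000, f(x_4) = 3.250000, coefficient = 2
x_5 = 1.7500, f(x_5) = 4.062500, coefficient = 2
x_6 = 2.0000, f(x_6) = 5.000000, coefficient = 1

I ≈ (0.250000/2) × 33.125000 = 4.140625
Exact value: 4.125000
Error: 0.015625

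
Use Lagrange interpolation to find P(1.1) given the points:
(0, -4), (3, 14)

Lagrange interpolation formula:
P(x) = Σ yᵢ × Lᵢ(x)
where Lᵢ(x) = Π_{j≠i} (x - xⱼ)/(xᵢ - xⱼ)

L_0(1.1) = (1.1 - 3)/(0 - 3) = 0.633333
L_1(1.1) = (1.1 - 0)/(3 - 0) = 0.366667

P(1.1) = (-4)×L_0(1.1) + 14×L_1(1.1)
P(1.1) = 2.600000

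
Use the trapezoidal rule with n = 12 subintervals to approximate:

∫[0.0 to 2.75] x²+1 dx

f(x) = x²+1
a = 0.0, b = 2.75, n = 12
h = (b - a)/n = 0.229167

Trapezoidal rule: (h/2)[f(x₀) + 2f(x₁) + 2f(x₂) + ... + f(xₙ)]

x_0 = 0.0000, f(x_0) = 1.000000, coefficient = 1
x_1 = 0.2292, f(x_1) = 1.052517, coefficient = 2
x_2 = 0.4583, f(x_2) = 1.210069, coefficient = 2
x_3 = 0.6875, f(x_3) = 1.472656, coefficient = 2
x_4 = 0.9167, f(x_4) = 1.840278, coefficient = 2
x_5 = 1.1458, f(x_5) = 2.312934, coefficient = 2
x_6 = 1.3750, f(x_6) = 2.890625, coefficient = 2
x_7 = 1.6042, f(x_7) = 3.573351, coefficient = 2
x_8 = 1.8333, f(x_8) = 4.361111, coefficient = 2
x_9 = 2.0625, f(x_9) = 5.253906, coefficient = 2
x_10 = 2.2917, f(x_10) = 6.251736, coefficient = 2
x_11 = 2.5208, f(x_11) = 7.354601, coefficient = 2
x_12 = 2.7500, f(x_12) = 8.562500, coefficient = 1

I ≈ (0.229167/2) × 84.710069 = 9.706362
Exact value: 9.682292
Error: 0.024070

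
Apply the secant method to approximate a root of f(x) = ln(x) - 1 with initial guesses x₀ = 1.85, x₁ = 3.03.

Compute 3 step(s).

f(x) = ln(x) - 1
x₀ = 1.85, x₁ = 3.03

Secant formula: x_{n+1} = x_n - f(x_n)(x_n - x_{n-1})/(f(x_n) - f(x_{n-1}))

Iteration 1:
  f(1.850000) = -0.384814
  f(3.030000) = 0.108563
  x_2 = 3.030000 - 0.108563×(3.030000 - 1.850000)/(0.108563 - (-0.384814))
       = 2.770353
Iteration 2:
  f(3.030000) = 0.108563
  f(2.770353) = 0.018975
  x_3 = 2.770353 - 0.018975×(2.770353 - 3.030000)/(0.018975 - 0.108563)
       = 2.715360
Iteration 3:
  f(2.770353) = 0.018975
  f(2.715360) = -0.001076
  x_4 = 2.715360 - (-0.001076)×(2.715360 - 2.770353)/(-0.001076 - 0.018975)
       = 2.718310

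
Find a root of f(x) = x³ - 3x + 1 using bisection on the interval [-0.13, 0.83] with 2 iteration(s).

f(x) = x³ - 3x + 1
Initial interval: [-0.13, 0.83]

Iteration 1:
  c_1 = (-0.130000 + 0.830000)/2 = 0.350000
  f(c_1) = f(0.350000) = -0.007125
  f(a) × f(c) < 0, new interval: [-0.130000, 0.350000]
Iteration 2:
  c_2 = (-0.130000 + 0.350000)/2 = 0.110000
  f(c_2) = f(0.110000) = 0.671331
  f(a) × f(c) ≥ 0, new interval: [0.110000, 0.350000]

After 2 iteration(s), the approximation is c_2 = 0.110000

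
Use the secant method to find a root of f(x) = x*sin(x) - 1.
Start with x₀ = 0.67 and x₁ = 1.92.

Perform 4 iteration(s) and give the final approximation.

f(x) = x*sin(x) - 1
x₀ = 0.67, x₁ = 1.92

Secant formula: x_{n+1} = x_n - f(x_n)(x_n - x_{n-1})/(f(x_n) - f(x_{n-1}))

Iteration 1:
  f(0.670000) = -0.583939
  f(1.920000) = 0.804119
  x_2 = 1.920000 - 0.804119×(1.920000 - 0.670000)/(0.804119 - (-0.583939))
       = 1.195860
Iteration 2:
  f(1.920000) = 0.804119
  f(1.195860) = 0.112784
  x_3 = 1.195860 - 0.112784×(1.195860 - 1.920000)/(0.112784 - 0.804119)
       = 1.077723
Iteration 3:
  f(1.195860) = 0.112784
  f(1.077723) = -0.050652
  x_4 = 1.077723 - (-0.050652)×(1.077723 - 1.195860)/(-0.050652 - 0.112784)
       = 1.114336
Iteration 4:
  f(1.077723) = -0.050652
  f(1.114336) = 0.000249
  x_5 = 1.114336 - 0.000249×(1.114336 - 1.077723)/(0.000249 - (-0.050652))
       = 1.114157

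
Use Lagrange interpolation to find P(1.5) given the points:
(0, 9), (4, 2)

Lagrange interpolation formula:
P(x) = Σ yᵢ × Lᵢ(x)
where Lᵢ(x) = Π_{j≠i} (x - xⱼ)/(xᵢ - xⱼ)

L_0(1.5) = (1.5 - 4)/(0 - 4) = 0.625000
L_1(1.5) = (1.5 - 0)/(4 - 0) = 0.375000

P(1.5) = 9×L_0(1.5) + 2×L_1(1.5)
P(1.5) = 6.375000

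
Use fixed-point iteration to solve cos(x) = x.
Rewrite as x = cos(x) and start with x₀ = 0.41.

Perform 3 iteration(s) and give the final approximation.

Equation: cos(x) = x
Fixed-point form: x = cos(x)
x₀ = 0.41

x_1 = g(0.410000) = 0.917121
x_2 = g(0.917121) = 0.608108
x_3 = g(0.608108) = 0.820730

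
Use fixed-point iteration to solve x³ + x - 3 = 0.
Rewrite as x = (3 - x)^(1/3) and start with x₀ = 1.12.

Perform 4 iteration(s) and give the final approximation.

Equation: x³ + x - 3 = 0
Fixed-point form: x = (3 - x)^(1/3)
x₀ = 1.12

x_1 = g(1.120000) = 1.234201
x_2 = g(1.234201) = 1.208687
x_3 = g(1.208687) = 1.214480
x_4 = g(1.214480) = 1.213170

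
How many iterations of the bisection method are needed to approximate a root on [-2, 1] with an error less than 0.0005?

We need (b-a)/2^n ≤ 0.0005
(1 - (-2))/2^n ≤ 0.0005
3/2^n ≤ 0.0005
2^n ≥ 6000
n ≥ log₂(6000) = 12.55
n ≥ 13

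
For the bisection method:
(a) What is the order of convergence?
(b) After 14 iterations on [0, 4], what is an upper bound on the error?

(a) Bisection has linear (order 1) convergence; the error is halved each step.

(b) Error bound = (b-a)/2^n = (4 - 0)/2^{14}
    = 4/2^{14}

(a) 1 (linear); (b) error ≤ 2.44e-04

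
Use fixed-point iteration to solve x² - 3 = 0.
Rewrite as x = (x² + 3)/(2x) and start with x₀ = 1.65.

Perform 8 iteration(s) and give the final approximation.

Equation: x² - 3 = 0
Fixed-point form: x = (x² + 3)/(2x)
x₀ = 1.65

x_1 = g(1.650000) = 1.734091
x_2 = g(1.734091) = 1.732052
x_3 = g(1.732052) = 1.732051
x_4 = g(1.732051) = 1.732051
x_5 = g(1.732051) = 1.732051
x_6 = g(1.732051) = 1.732051
x_7 = g(1.732051) = 1.732051
x_8 = g(1.732051) = 1.732051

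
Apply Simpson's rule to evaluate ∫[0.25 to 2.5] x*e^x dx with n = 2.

f(x) = x*e^x
a = 0.25, b = 2.5, n = 2
h = (b - a)/n = 1.125000

Simpson's rule: (h/3)[f(x₀) + 4f(x₁) + 2f(x₂) + ... + f(xₙ)]

x_0 = 0.2500, f(x_0) = 0.321006, coefficient = 1
x_1 = 1.3750, f(x_1) = 5.438230, coefficient = 4
x_2 = 2.5000, f(x_2) = 30.456235, coefficient = 1

I ≈ (1.125000/3) × 52.530163 = 19.698811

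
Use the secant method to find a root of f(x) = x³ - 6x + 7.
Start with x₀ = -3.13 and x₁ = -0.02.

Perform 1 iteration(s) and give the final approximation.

f(x) = x³ - 6x + 7
x₀ = -3.13, x₁ = -0.02

Secant formula: x_{n+1} = x_n - f(x_n)(x_n - x_{n-1})/(f(x_n) - f(x_{n-1}))

Iteration 1:
  f(-3.130000) = -4.884297
  f(-0.020000) = 7.119992
  x_2 = -0.020000 - 7.119992×(-0.020000 - (-3.130000))/(7.119992 - (-4.884297))
       = -1.864605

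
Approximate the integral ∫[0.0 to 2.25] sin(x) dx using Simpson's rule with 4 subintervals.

f(x) = sin(x)
a = 0.0, b = 2.25, n = 4
h = (b - a)/n = 0.562500

Simpson's rule: (h/3)[f(x₀) + 4f(x₁) + 2f(x₂) + ... + f(xₙ)]

x_0 = 0.0000, f(x_0) = 0.000000, coefficient = 1
x_1 = 0.5625, f(x_1) = 0.533303, coefficient = 4
x_2 = 1.1250, f(x_2) = 0.902268, coefficient = 2
x_3 = 1.6875, f(x_3) = 0.993198, coefficient = 4
x_4 = 2.2500, f(x_4) = 0.778073, coefficient = 1

I ≈ (0.562500/3) × 8.688610 = 1.629114
Exact value: 1.628174
Error: 0.000941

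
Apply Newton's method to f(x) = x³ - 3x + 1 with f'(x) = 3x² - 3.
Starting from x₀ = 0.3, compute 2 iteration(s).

f(x) = x³ - 3x + 1
f'(x) = 3x² - 3
x₀ = 0.3

Newton-Raphson formula: x_{n+1} = x_n - f(x_n)/f'(x_n)

Iteration 1:
  f(0.300000) = 0.127000
  f'(0.300000) = -2.730000
  x_1 = 0.300000 - 0.127000/(-2.730000) = 0.346520
Iteration 2:
  f(0.346520) = 0.002048
  f'(0.346520) = -2.639771
  x_2 = 0.346520 - 0.002048/(-2.639771) = 0.347296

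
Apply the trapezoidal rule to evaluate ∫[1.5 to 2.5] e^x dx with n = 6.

f(x) = e^x
a = 1.5, b = 2.5, n = 6
h = (b - a)/n = 0.166667

Trapezoidal rule: (h/2)[f(x₀) + 2f(x₁) + 2f(x₂) + ... + f(xₙ)]

x_0 = 1.5000, f(x_0) = 4.481689, coefficient = 1
x_1 = 1.6667, f(x_1) = 5.294490, coefficient = 2
x_2 = 1.8333, f(x_2) = 6.254701, coefficient = 2
x_3 = 2.0000, f(x_3) = 7.389056, coefficient = 2
x_4 = 2.1667, f(x_4) = 8.729138, coefficient = 2
x_5 = 2.3333, f(x_5) = 10.312259, coefficient = 2
x_6 = 2.5000, f(x_6) = 12.182494, coefficient = 1

I ≈ (0.166667/2) × 92.623471 = 7.718623
Exact value: 7.700805
Error: 0.017818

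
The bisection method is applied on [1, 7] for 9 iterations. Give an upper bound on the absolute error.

Bisection error bound: |error| ≤ (b-a)/2^n
|error| ≤ (7 - 1)/2^9 = 6/2^9
|error| ≤ 0.0117187500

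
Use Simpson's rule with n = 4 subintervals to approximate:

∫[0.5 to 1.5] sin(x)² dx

f(x) = sin(x)²
a = 0.5, b = 1.5, n = 4
h = (b - a)/n = 0.250000

Simpson's rule: (h/3)[f(x₀) + 4f(x₁) + 2f(x₂) + ... + f(xₙ)]

x_0 = 0.5000, f(x_0) = 0.229849, coefficient = 1
x_1 = 0.7500, f(x_1) = 0.464631, coefficient = 4
x_2 = 1.0000, f(x_2) = 0.708073, coefficient = 2
x_3 = 1.2500, f(x_3) = 0.900572, coefficient = 4
x_4 = 1.5000, f(x_4) = 0.994996, coefficient = 1

I ≈ (0.250000/3) × 8.101805 = 0.675150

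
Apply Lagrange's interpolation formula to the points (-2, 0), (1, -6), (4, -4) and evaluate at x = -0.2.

Lagrange interpolation formula:
P(x) = Σ yᵢ × Lᵢ(x)
where Lᵢ(x) = Π_{j≠i} (x - xⱼ)/(xᵢ - xⱼ)

L_0(-0.2) = (-0.2 - 1)/(-2 - 1) × (-0.2 - 4)/(-2 - 4) = 0.280000
L_1(-0.2) = (-0.2 - (-2))/(1 - (-2)) × (-0.2 - 4)/(1 - 4) = 0.840000
L_2(-0.2) = (-0.2 - (-2))/(4 - (-2)) × (-0.2 - 1)/(4 - 1) = -0.120000

P(-0.2) = 0×L_0(-0.2) + (-6)×L_1(-0.2) + (-4)×L_2(-0.2)
P(-0.2) = -4.560000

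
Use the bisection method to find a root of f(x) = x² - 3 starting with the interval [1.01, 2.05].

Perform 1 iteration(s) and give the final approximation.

f(x) = x² - 3
Initial interval: [1.01, 2.05]

Iteration 1:
  c_1 = (1.010000 + 2.050000)/2 = 1.530000
  f(c_1) = f(1.530000) = -0.659100
  f(a) × f(c) ≥ 0, new interval: [1.530000, 2.050000]

After 1 iteration(s), the approximation is c_1 = 1.530000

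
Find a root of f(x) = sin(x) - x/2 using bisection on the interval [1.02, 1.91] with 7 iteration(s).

f(x) = sin(x) - x/2
Initial interval: [1.02, 1.91]

Iteration 1:
  c_1 = (1.020000 + 1.910000)/2 = 1.465000
  f(c_1) = f(1.465000) = 0.261909
  f(a) × f(c) ≥ 0, new interval: [1.465000, 1.910000]
Iteration 2:
  c_2 = (1.465000 + 1.910000)/2 = 1.687500
  f(c_2) = f(1.687500) = 0.149448
  f(a) × f(c) ≥ 0, new interval: [1.687500, 1.910000]
Iteration 3:
  c_3 = (1.687500 + 1.910000)/2 = 1.798750
  f(c_3) = f(1.798750) = 0.074756
  f(a) × f(c) ≥ 0, new interval: [1.798750, 1.910000]
Iteration 4:
  c_4 = (1.798750 + 1.910000)/2 = 1.854375
  f(c_4) = f(1.854375) = 0.032873
  f(a) × f(c) ≥ 0, new interval: [1.854375, 1.910000]
Iteration 5:
  c_5 = (1.854375 + 1.910000)/2 = 1.882188
  f(c_5) = f(1.882188) = 0.010815
  f(a) × f(c) ≥ 0, new interval: [1.882188, 1.910000]
Iteration 6:
  c_6 = (1.882188 + 1.910000)/2 = 1.896094
  f(c_6) = f(1.896094) = -0.000491
  f(a) × f(c) < 0, new interval: [1.882188, 1.896094]
Iteration 7:
  c_7 = (1.882188 + 1.896094)/2 = 1.889141
  f(c_7) = f(1.889141) = 0.005185
  f(a) × f(c) ≥ 0, new interval: [1.889141, 1.896094]

After 7 iteration(s), the approximation is c_7 = 1.889141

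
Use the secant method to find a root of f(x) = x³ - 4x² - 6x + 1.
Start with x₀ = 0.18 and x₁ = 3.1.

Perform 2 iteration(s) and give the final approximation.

f(x) = x³ - 4x² - 6x + 1
x₀ = 0.18, x₁ = 3.1

Secant formula: x_{n+1} = x_n - f(x_n)(x_n - x_{n-1})/(f(x_n) - f(x_{n-1}))

Iteration 1:
  f(0.180000) = -0.203768
  f(3.100000) = -26.249000
  x_2 = 3.100000 - (-26.249000)×(3.100000 - 0.180000)/(-26.249000 - (-0.203768))
       = 0.157155
Iteration 2:
  f(3.100000) = -26.249000
  f(0.157155) = -0.037840
  x_3 = 0.157155 - (-0.037840)×(0.157155 - 3.100000)/(-0.037840 - (-26.249000))
       = 0.152907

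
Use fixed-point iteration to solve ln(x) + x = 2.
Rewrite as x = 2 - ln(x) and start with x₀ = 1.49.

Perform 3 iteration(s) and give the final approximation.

Equation: ln(x) + x = 2
Fixed-point form: x = 2 - ln(x)
x₀ = 1.49

x_1 = g(1.490000) = 1.601224
x_2 = g(1.601224) = 1.529232
x_3 = g(1.529232) = 1.575235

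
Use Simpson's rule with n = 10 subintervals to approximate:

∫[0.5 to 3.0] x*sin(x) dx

f(x) = x*sin(x)
a = 0.5, b = 3.0, n = 10
h = (b - a)/n = 0.250000

Simpson's rule: (h/3)[f(x₀) + 4f(x₁) + 2f(x₂) + ... + f(xₙ)]

x_0 = 0.5000, f(x_0) = 0.239713, coefficient = 1
x_1 = 0.7500, f(x_1) = 0.511229, coefficient = 4
x_2 = 1.0000, f(x_2) = 0.841471, coefficient = 2
x_3 = 1.2500, f(x_3) = 1.186231, coefficient = 4
x_4 = 1.5000, f(x_4) = 1.496242, coefficient = 2
x_5 = 1.7500, f(x_5) = 1.721975, coefficient = 4
x_6 = 2.0000, f(x_6) = 1.818595, coefficient = 2
x_7 = 2.2500, f(x_7) = 1.750665, coefficient = 4
x_8 = 2.5000, f(x_8) = 1.496180, coefficient = 2
x_9 = 2.7500, f(x_9) = 1.049568, coefficient = 4
x_10 = 3.0000, f(x_10) = 0.423360, coefficient = 1

I ≈ (0.250000/3) × 36.846721 = 3.070560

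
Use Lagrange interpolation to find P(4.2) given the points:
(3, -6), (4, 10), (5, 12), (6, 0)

Lagrange interpolation formula:
P(x) = Σ yᵢ × Lᵢ(x)
where Lᵢ(x) = Π_{j≠i} (x - xⱼ)/(xᵢ - xⱼ)

L_0(4.2) = (4.2 - 4)/(3 - 4) × (4.2 - 5)/(3 - 5) × (4.2 - 6)/(3 - 6) = -0.048000
L_1(4.2) = (4.2 - 3)/(4 - 3) × (4.2 - 5)/(4 - 5) × (4.2 - 6)/(4 - 6) = 0.864000
L_2(4.2) = (4.2 - 3)/(5 - 3) × (4.2 - 4)/(5 - 4) × (4.2 - 6)/(5 - 6) = 0.216000
L_3(4.2) = (4.2 - 3)/(6 - 3) × (4.2 - 4)/(6 - 4) × (4.2 - 5)/(6 - 5) = -0.032000

P(4.2) = (-6)×L_0(4.2) + 10×L_1(4.2) + 12×L_2(4.2) + 0×L_3(4.2)
P(4.2) = 11.520000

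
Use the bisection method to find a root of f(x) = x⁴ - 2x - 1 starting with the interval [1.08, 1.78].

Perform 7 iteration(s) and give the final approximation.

f(x) = x⁴ - 2x - 1
Initial interval: [1.08, 1.78]

Iteration 1:
  c_1 = (1.080000 + 1.780000)/2 = 1.430000
  f(c_1) = f(1.430000) = 0.321616
  f(a) × f(c) < 0, new interval: [1.080000, 1.430000]
Iteration 2:
  c_2 = (1.080000 + 1.430000)/2 = 1.255000
  f(c_2) = f(1.255000) = -1.029296
  f(a) × f(c) ≥ 0, new interval: [1.255000, 1.430000]
Iteration 3:
  c_3 = (1.255000 + 1.430000)/2 = 1.342500
  f(c_3) = f(1.342500) = -0.436692
  f(a) × f(c) ≥ 0, new interval: [1.342500, 1.430000]
Iteration 4:
  c_4 = (1.342500 + 1.430000)/2 = 1.386250
  f(c_4) = f(1.386250) = -0.079611
  f(a) × f(c) ≥ 0, new interval: [1.386250, 1.430000]
Iteration 5:
  c_5 = (1.386250 + 1.430000)/2 = 1.408125
  f(c_5) = f(1.408125) = 0.115309
  f(a) × f(c) < 0, new interval: [1.386250, 1.408125]
Iteration 6:
  c_6 = (1.386250 + 1.408125)/2 = 1.397188
  f(c_6) = f(1.397188) = 0.016448
  f(a) × f(c) < 0, new interval: [1.386250, 1.397188]
Iteration 7:
  c_7 = (1.386250 + 1.397188)/2 = 1.391719
  f(c_7) = f(1.391719) = -0.031929
  f(a) × f(c) ≥ 0, new interval: [1.391719, 1.397188]

After 7 iteration(s), the approximation is c_7 = 1.391719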